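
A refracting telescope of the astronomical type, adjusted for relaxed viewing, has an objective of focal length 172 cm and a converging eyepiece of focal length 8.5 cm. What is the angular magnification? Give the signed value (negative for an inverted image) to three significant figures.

-20.2

M = -f_obj/f_eye = -172/(8.5) = -20.235.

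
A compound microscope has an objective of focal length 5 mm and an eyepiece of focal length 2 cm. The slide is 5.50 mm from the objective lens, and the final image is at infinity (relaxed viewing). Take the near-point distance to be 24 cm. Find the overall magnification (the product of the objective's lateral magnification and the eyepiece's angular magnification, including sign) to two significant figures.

-120

Convert to cm: f_obj = 5 mm = 0.5 cm; d_o = 5.50 mm = 0.55 cm.
Objective: 1/d_i = 1/f_obj - 1/d_o = 1/0.5 - 1/0.55 = 0.18182 cm^-1, so d_i = 5.500 cm.
m_obj = -d_i/d_o = -5.500/0.55 = -10.000.
Eyepiece angular magnification (image at infinity): M_eye = D/f_e = 24/2 = 12.000.
Overall M = m_obj x M_eye = (-10.000)(12.000) = -120.00.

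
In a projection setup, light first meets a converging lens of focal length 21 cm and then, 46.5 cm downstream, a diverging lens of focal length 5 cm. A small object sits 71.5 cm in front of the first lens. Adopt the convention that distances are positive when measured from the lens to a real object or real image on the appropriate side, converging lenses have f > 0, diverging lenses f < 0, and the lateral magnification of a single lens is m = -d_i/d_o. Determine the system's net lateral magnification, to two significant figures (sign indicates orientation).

First lens: d_i1 = 1/(1/21 - 1/71.5) = 29.733 cm.
m_1 = -(29.733)/71.5 = -0.4158.
The intermediate image is 29.733 cm to the right of lens 1, so d_o2 = L - d_i1 = 46.5 - 29.733 = 16.767 cm.
Second lens: d_i2 = 1/(1/(-5) - 1/(16.767)) = -3.851 cm.
m_2 = -(-3.851)/(16.767) = 0.2297.
Total m = m_1 x m_2 = (-0.4158)(0.2297) = -0.0955.

-0.096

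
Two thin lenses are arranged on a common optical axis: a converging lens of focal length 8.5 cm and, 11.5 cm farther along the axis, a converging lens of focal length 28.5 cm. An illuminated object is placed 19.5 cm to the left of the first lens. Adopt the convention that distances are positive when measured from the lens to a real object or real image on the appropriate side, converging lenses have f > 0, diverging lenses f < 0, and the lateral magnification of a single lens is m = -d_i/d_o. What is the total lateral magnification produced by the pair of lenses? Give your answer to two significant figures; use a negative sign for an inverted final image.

-0.69

First lens: d_i1 = 1/(1/8.5 - 1/19.5) = 15.068 cm.
m_1 = -(15.068)/19.5 = -0.7727.
Since 15.068 cm > 11.5 cm, the first image lies past the second lens and serves as a virtual object: d_o2 = L - d_i1 = -3.568 cm.
Second lens: d_i2 = 1/(1/28.5 - 1/(-3.568)) = 3.171 cm.
m_2 = -(3.171)/(-3.568) = 0.8887.
Overall magnification: m = m_1 m_2 = -0.6867.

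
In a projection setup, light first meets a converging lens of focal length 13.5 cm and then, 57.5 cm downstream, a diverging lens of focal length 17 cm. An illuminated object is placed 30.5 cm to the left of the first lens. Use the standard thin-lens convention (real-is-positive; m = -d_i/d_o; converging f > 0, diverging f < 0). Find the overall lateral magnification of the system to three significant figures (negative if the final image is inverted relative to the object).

Lens 1: 1/d_i1 = 1/f_1 - 1/d_o1 = 1/13.5 - 1/30.5 = 0.04129 cm^-1, so d_i1 = 24.221 cm.
m_1 = -(24.221)/30.5 = -0.7941.
That image sits 33.279 cm in front of the second lens, so d_o2 = 33.279 cm.
Lens 2: 1/d_i2 = 1/f_2 - 1/d_o2 = 1/(-17) - 1/(33.279) = -0.08887 cm^-1, so d_i2 = -11.252 cm.
m_2 = -(-11.252)/(33.279) = 0.3381.
Overall magnification: m = m_1 m_2 = -0.2685.

-0.268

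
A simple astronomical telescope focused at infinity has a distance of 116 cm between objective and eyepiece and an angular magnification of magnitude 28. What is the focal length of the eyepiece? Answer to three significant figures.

In normal adjustment the tube length equals f_obj + f_eye and |M| = f_obj/f_eye.
So f_obj = 28 f_eye and 28 f_eye + f_eye = 116 cm, giving f_eye = 116/29 = 4.000 cm and f_obj = 112.000 cm.

4.00 cm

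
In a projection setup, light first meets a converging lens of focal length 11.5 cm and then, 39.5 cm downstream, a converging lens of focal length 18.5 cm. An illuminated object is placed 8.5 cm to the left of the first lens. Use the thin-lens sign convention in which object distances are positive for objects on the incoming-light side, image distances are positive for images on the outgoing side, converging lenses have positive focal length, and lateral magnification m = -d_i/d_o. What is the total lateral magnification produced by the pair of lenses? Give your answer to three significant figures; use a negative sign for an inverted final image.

-1.32

Lens 1: 1/d_i1 = 1/f_1 - 1/d_o1 = 1/11.5 - 1/8.5 = -0.03069 cm^-1, so d_i1 = -32.583 cm.
m_1 = -(-32.583)/8.5 = 3.8333.
With d_i1 < 0 the first image is virtual and lies on the object side; the object distance for lens 2 is d_o2 = 39.5 - (-32.583) = 72.083 cm.
Lens 2: 1/d_i2 = 1/f_2 - 1/d_o2 = 1/18.5 - 1/(72.083) = 0.04018 cm^-1, so d_i2 = 24.887 cm.
m_2 = -(24.887)/(72.083) = -0.3453.
The system's lateral magnification is m_1 m_2 = (3.8333)(-0.3453) = -1.3235.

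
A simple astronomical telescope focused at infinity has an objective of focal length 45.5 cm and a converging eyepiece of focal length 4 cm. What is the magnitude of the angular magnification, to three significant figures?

11.4

|M| = f_obj/|f_eye| = 45.5/4 = 11.375.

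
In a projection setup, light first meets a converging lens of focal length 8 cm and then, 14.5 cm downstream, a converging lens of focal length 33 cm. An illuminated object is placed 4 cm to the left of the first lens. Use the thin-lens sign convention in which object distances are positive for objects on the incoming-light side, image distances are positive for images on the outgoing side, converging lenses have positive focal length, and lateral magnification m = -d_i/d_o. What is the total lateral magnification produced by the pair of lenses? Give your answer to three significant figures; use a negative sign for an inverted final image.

Lens 1: 1/d_i1 = 1/f_1 - 1/d_o1 = 1/8 - 1/4 = -0.12500 cm^-1, so d_i1 = -8.000 cm.
m_1 = -(-8.000)/4 = 2.0000.
The intermediate image is virtual, 8.000 cm to the left of lens 1, so d_o2 = L - d_i1 = 14.5 - (-8.000) = 22.500 cm.
Lens 2: 1/d_i2 = 1/f_2 - 1/d_o2 = 1/33 - 1/(22.500) = -0.01414 cm^-1, so d_i2 = -70.714 cm.
m_2 = -(-70.714)/(22.500) = 3.1429.
The system's lateral magnification is m_1 m_2 = (2.0000)(3.1429) = 6.2857.

6.29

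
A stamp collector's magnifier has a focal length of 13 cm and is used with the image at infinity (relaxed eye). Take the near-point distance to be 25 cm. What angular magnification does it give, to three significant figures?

M = D/f = 25/13 = 1.923.

1.92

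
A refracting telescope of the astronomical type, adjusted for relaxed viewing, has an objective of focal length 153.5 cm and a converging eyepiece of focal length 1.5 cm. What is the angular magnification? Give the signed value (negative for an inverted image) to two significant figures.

-100

M = -f_obj/f_eye = -153.5/(1.5) = -102.333.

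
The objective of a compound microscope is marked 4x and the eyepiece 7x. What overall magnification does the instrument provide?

28

The overall magnification of a compound microscope is the product of the objective and eyepiece magnifications:
M = M_obj x M_eye = 4 x 7 = 28.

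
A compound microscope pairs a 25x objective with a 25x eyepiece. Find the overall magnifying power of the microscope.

The overall magnification of a compound microscope is the product of the objective and eyepiece magnifications:
M = M_obj x M_eye = 25 x 25 = 625.

625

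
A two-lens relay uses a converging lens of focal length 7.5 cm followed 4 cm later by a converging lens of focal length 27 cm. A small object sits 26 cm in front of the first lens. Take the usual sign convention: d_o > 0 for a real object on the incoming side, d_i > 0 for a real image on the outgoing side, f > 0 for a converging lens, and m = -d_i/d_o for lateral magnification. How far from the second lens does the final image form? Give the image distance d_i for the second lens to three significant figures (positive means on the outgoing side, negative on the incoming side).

5.27 cm

Applying the thin-lens equation to the first lens, 1/7.5 = 1/26 + 1/d_i1, which gives d_i1 = 10.541 cm.
This image would form 10.541 cm past lens 1, i.e. 6.541 cm beyond lens 2, so it is a virtual object for lens 2: d_o2 = 4 - 10.541 = -6.541 cm.
Applying the thin-lens equation again with f_2 = 27 cm and d_o2 = -6.541 cm gives d_i2 = 5.265 cm.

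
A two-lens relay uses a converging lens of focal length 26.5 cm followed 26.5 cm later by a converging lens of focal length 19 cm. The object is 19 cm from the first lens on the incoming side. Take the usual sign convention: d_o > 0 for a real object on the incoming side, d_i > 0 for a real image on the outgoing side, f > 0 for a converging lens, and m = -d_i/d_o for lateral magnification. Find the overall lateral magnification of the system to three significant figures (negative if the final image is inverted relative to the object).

First lens: d_i1 = 1/(1/26.5 - 1/19) = -67.133 cm.
m_1 = -(-67.133)/19 = 3.5333.
The intermediate image is virtual, 67.133 cm to the left of lens 1, so d_o2 = L - d_i1 = 26.5 - (-67.133) = 93.633 cm.
Second lens: d_i2 = 1/(1/19 - 1/(93.633)) = 23.837 cm.
m_2 = -(23.837)/(93.633) = -0.2546.
The system's lateral magnification is m_1 m_2 = (3.5333)(-0.2546) = -0.8995.

-0.900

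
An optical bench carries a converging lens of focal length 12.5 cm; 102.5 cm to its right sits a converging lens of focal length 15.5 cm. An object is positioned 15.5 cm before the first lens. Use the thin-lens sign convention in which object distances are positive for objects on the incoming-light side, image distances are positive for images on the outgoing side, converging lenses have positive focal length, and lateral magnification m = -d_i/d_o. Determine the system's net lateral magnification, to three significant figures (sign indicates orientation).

2.88

Lens 1: 1/d_i1 = 1/f_1 - 1/d_o1 = 1/12.5 - 1/15.5 = 0.01548 cm^-1, so d_i1 = 64.583 cm.
m_1 = -(64.583)/15.5 = -4.1667.
Object distance for lens 2: d_o2 = 102.5 - 64.583 = 37.917 cm.
Lens 2: 1/d_i2 = 1/f_2 - 1/d_o2 = 1/15.5 - 1/(37.917) = 0.03814 cm^-1, so d_i2 = 26.217 cm.
m_2 = -(26.217)/(37.917) = -0.6914.
Total m = m_1 x m_2 = (-4.1667)(-0.6914) = 2.8810.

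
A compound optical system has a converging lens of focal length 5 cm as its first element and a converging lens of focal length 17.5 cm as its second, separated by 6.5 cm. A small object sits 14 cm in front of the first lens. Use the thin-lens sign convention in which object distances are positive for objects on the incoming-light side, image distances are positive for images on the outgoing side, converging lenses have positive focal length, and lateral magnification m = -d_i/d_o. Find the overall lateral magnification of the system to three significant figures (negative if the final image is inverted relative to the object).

Applying the thin-lens equation to the first lens, 1/5 = 1/14 + 1/d_i1, which gives d_i1 = 7.778 cm.
Its lateral magnification is m_1 = -d_i1/d_o1 = -(7.778)/14 = -0.5556.
This image would form 7.778 cm past lens 1, i.e. 1.278 cm beyond lens 2, so it is a virtual object for lens 2: d_o2 = 6.5 - 7.778 = -1.278 cm.
Applying the thin-lens equation again with f_2 = 17.5 cm and d_o2 = -1.278 cm gives d_i2 = 1.191 cm.
m_2 = -(1.191)/(-1.278) = 0.9320.
The system's lateral magnification is m_1 m_2 = (-0.5556)(0.9320) = -0.5178.

-0.518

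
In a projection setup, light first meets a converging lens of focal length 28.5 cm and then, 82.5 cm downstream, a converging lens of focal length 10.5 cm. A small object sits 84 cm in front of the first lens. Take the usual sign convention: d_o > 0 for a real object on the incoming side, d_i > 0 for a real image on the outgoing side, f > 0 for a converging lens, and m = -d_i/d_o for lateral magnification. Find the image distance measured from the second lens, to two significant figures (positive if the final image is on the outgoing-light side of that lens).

14 cm

Lens 1: 1/d_i1 = 1/f_1 - 1/d_o1 = 1/28.5 - 1/84 = 0.02318 cm^-1, so d_i1 = 43.135 cm.
Object distance for lens 2: d_o2 = 82.5 - 43.135 = 39.365 cm.
Lens 2: 1/d_i2 = 1/f_2 - 1/d_o2 = 1/10.5 - 1/(39.365) = 0.06983 cm^-1, so d_i2 = 14.320 cm.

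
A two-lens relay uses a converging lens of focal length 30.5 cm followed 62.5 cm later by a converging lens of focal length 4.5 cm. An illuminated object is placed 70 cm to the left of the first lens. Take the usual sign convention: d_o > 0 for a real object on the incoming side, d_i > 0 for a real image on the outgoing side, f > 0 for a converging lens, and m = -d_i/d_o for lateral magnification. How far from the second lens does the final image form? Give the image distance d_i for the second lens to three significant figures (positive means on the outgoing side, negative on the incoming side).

First lens: d_i1 = 1/(1/30.5 - 1/70) = 54.051 cm.
Object distance for lens 2: d_o2 = 62.5 - 54.051 = 8.449 cm.
Second lens: d_i2 = 1/(1/4.5 - 1/(8.449)) = 9.627 cm.

9.63 cm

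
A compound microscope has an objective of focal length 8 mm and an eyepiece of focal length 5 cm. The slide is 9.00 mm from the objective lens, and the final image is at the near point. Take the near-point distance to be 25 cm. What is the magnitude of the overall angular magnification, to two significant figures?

Convert to cm: f_obj = 8 mm = 0.8 cm; d_o = 9.00 mm = 0.90 cm.
Objective: 1/d_i = 1/f_obj - 1/d_o = 1/0.8 - 1/0.90 = 0.13889 cm^-1, so d_i = 7.200 cm.
m_obj = -d_i/d_o = -7.200/0.90 = -8.000.
Eyepiece angular magnification (image at near point): M_eye = 1 + D/f_e = 1 + 25/5 = 6.000.
Overall M = m_obj x M_eye = (-8.000)(6.000) = -48.00.
|M| = 48.00.

48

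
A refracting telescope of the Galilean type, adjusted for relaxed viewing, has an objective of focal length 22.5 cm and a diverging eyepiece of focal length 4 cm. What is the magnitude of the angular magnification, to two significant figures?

|M| = f_obj/|f_eye| = 22.5/4 = 5.625.

5.6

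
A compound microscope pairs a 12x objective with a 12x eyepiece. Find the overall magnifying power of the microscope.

The overall magnification of a compound microscope is the product of the objective and eyepiece magnifications:
M = M_obj x M_eye = 12 x 12 = 144.

144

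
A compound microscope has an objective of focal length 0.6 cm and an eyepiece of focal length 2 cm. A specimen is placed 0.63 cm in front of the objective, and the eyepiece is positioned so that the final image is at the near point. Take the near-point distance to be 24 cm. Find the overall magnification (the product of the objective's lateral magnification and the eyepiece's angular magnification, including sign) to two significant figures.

-260

Objective: 1/d_i = 1/f_obj - 1/d_o = 1/0.6 - 1/0.63 = 0.07937 cm^-1, so d_i = 12.600 cm.
m_obj = -d_i/d_o = -12.600/0.63 = -20.000.
Eyepiece angular magnification (image at near point): M_eye = 1 + D/f_e = 1 + 24/2 = 13.000.
Overall M = m_obj x M_eye = (-20.000)(13.000) = -260.00.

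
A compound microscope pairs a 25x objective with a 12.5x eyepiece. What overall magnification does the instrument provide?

312.5

The overall magnification of a compound microscope is the product of the objective and eyepiece magnifications:
M = M_obj x M_eye = 25 x 12.5 = 312.5.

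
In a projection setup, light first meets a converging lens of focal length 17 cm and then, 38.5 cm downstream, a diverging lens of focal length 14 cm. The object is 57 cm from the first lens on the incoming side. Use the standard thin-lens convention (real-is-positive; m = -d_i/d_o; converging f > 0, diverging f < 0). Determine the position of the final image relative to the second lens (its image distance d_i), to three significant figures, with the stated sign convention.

Lens 1: 1/d_i1 = 1/f_1 - 1/d_o1 = 1/17 - 1/57 = 0.04128 cm^-1, so d_i1 = 24.225 cm.
The intermediate image is 24.225 cm to the right of lens 1, so d_o2 = L - d_i1 = 38.5 - 24.225 = 14.275 cm.
Lens 2: 1/d_i2 = 1/f_2 - 1/d_o2 = 1/(-14) - 1/(14.275) = -0.14148 cm^-1, so d_i2 = -7.068 cm.

-7.07 cm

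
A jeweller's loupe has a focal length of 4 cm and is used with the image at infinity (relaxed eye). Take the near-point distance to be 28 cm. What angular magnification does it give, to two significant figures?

M = D/f = 28/4 = 7.000.

7.0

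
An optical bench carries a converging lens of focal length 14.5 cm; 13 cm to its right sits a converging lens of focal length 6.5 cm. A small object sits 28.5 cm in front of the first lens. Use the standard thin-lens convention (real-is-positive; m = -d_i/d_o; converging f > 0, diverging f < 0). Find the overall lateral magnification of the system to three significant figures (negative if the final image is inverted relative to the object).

Lens 1: 1/d_i1 = 1/f_1 - 1/d_o1 = 1/14.5 - 1/28.5 = 0.03388 cm^-1, so d_i1 = 29.518 cm.
m_1 = -(29.518)/28.5 = -1.0357.
This image would form 29.518 cm past lens 1, i.e. 16.518 cm beyond lens 2, so it is a virtual object for lens 2: d_o2 = 13 - 29.518 = -16.518 cm.
Lens 2: 1/d_i2 = 1/f_2 - 1/d_o2 = 1/6.5 - 1/(-16.518) = 0.21439 cm^-1, so d_i2 = 4.664 cm.
m_2 = -(4.664)/(-16.518) = 0.2824.
Total m = m_1 x m_2 = (-1.0357)(0.2824) = -0.2925.

-0.292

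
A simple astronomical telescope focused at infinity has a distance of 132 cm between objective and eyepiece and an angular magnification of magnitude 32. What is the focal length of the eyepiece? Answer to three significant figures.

In normal adjustment the tube length equals f_obj + f_eye and |M| = f_obj/f_eye.
So f_obj = 32 f_eye and 32 f_eye + f_eye = 132 cm, giving f_eye = 132/33 = 4.000 cm and f_obj = 128.000 cm.

4.00 cm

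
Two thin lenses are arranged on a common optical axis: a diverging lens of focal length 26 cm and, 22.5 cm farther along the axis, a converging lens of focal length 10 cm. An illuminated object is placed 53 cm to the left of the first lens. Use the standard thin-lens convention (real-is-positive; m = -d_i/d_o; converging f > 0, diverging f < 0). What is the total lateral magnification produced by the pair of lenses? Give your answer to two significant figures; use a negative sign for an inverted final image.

First lens: d_i1 = 1/(1/(-26) - 1/53) = -17.443 cm.
m_1 = -(-17.443)/53 = 0.3291.
With d_i1 < 0 the first image is virtual and lies on the object side; the object distance for lens 2 is d_o2 = 22.5 - (-17.443) = 39.943 cm.
Second lens: d_i2 = 1/(1/10 - 1/(39.943)) = 13.340 cm.
m_2 = -(13.340)/(39.943) = -0.3340.
The system's lateral magnification is m_1 m_2 = (0.3291)(-0.3340) = -0.1099.

-0.11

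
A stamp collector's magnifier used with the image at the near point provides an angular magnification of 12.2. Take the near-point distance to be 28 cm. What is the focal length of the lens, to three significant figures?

2.50 cm

For the image at the near point, M = 1 + D/f.
f = D/(M - 1) = 28/(12.2 - 1) = 2.500 cm.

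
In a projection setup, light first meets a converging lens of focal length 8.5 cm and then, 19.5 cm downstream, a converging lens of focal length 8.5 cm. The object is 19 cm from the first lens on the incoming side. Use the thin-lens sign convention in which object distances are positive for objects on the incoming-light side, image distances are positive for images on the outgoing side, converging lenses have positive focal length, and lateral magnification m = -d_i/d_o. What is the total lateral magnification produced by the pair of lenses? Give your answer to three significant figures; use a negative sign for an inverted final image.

-1.57

Applying the thin-lens equation to the first lens, 1/8.5 = 1/19 + 1/d_i1, which gives d_i1 = 15.381 cm.
Its lateral magnification is m_1 = -d_i1/d_o1 = -(15.381)/19 = -0.8095.
That image sits 4.119 cm in front of the second lens, so d_o2 = 4.119 cm.
Applying the thin-lens equation again with f_2 = 8.5 cm and d_o2 = 4.119 cm gives d_i2 = -7.992 cm.
m_2 = -(-7.992)/(4.119) = 1.9402.
Total m = m_1 x m_2 = (-0.8095)(1.9402) = -1.5707.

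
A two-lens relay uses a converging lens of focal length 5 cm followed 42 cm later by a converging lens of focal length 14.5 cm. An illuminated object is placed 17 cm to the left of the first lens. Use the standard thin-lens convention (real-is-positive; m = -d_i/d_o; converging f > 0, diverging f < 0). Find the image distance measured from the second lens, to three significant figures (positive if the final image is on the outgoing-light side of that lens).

24.8 cm

Applying the thin-lens equation to the first lens, 1/5 = 1/17 + 1/d_i1, which gives d_i1 = 7.083 cm.
The intermediate image is 7.083 cm to the right of lens 1, so d_o2 = L - d_i1 = 42 - 7.083 = 34.917 cm.
Applying the thin-lens equation again with f_2 = 14.5 cm and d_o2 = 34.917 cm gives d_i2 = 24.798 cm.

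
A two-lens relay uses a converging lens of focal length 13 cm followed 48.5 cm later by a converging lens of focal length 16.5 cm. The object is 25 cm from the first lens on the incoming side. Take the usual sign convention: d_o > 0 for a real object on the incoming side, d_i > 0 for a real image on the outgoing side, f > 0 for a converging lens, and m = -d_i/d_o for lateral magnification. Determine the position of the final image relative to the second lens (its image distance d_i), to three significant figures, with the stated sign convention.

71.9 cm

First lens: d_i1 = 1/(1/13 - 1/25) = 27.083 cm.
The intermediate image is 27.083 cm to the right of lens 1, so d_o2 = L - d_i1 = 48.5 - 27.083 = 21.417 cm.
Second lens: d_i2 = 1/(1/16.5 - 1/(21.417)) = 71.873 cm.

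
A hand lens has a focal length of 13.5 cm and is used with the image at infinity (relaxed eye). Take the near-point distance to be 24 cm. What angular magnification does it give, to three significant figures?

M = D/f = 24/13.5 = 1.778.

1.78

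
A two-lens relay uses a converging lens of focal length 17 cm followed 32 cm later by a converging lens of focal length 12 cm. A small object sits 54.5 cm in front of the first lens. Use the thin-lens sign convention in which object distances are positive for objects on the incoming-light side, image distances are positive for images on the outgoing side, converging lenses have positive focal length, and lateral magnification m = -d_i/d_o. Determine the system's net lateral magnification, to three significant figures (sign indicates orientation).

-1.16

First lens: d_i1 = 1/(1/17 - 1/54.5) = 24.707 cm.
m_1 = -(24.707)/54.5 = -0.4533.
Object distance for lens 2: d_o2 = 32 - 24.707 = 7.293 cm.
Second lens: d_i2 = 1/(1/12 - 1/(7.293)) = -18.595 cm.
m_2 = -(-18.595)/(7.293) = 2.5496.
Total m = m_1 x m_2 = (-0.4533)(2.5496) = -1.1558.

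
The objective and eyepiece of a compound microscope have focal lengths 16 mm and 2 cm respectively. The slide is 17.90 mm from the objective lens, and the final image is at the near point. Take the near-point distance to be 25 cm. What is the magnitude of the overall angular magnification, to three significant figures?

114

Convert to cm: f_obj = 16 mm = 1.6 cm; d_o = 17.90 mm = 1.79 cm.
Objective: 1/d_i = 1/f_obj - 1/d_o = 1/1.6 - 1/1.79 = 0.06634 cm^-1, so d_i = 15.074 cm.
m_obj = -d_i/d_o = -15.074/1.79 = -8.421.
Eyepiece angular magnification (image at near point): M_eye = 1 + D/f_e = 1 + 25/2 = 13.500.
Overall M = m_obj x M_eye = (-8.421)(13.500) = -113.68.
|M| = 113.68.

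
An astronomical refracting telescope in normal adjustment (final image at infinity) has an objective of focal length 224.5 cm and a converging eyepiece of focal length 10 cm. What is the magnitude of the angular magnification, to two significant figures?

|M| = f_obj/|f_eye| = 224.5/10 = 22.450.

22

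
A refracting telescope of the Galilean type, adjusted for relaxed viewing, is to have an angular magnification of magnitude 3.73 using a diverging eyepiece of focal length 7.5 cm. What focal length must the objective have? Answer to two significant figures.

|M| = f_obj/|f_eye|, so f_obj = |M| x |f_eye| = 3.73 x 7.5 = 27.975 cm.

28 cm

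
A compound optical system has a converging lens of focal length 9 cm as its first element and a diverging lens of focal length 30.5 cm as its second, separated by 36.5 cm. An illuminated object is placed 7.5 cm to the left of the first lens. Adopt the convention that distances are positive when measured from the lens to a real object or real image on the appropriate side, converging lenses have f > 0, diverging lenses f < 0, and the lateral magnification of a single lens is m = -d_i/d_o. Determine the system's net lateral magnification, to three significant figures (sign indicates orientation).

First lens: d_i1 = 1/(1/9 - 1/7.5) = -45.000 cm.
m_1 = -(-45.000)/7.5 = 6.0000.
With d_i1 < 0 the first image is virtual and lies on the object side; the object distance for lens 2 is d_o2 = 36.5 - (-45.000) = 81.500 cm.
Second lens: d_i2 = 1/(1/(-30.5) - 1/(81.500)) = -22.194 cm.
m_2 = -(-22.194)/(81.500) = 0.2723.
Overall magnification: m = m_1 m_2 = 1.6339.

1.63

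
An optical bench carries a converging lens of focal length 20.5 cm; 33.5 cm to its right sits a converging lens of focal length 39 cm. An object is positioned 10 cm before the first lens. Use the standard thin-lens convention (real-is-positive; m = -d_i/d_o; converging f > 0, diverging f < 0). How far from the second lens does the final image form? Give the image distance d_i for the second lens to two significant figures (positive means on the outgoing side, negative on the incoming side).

Lens 1: 1/d_i1 = 1/f_1 - 1/d_o1 = 1/20.5 - 1/10 = -0.05122 cm^-1, so d_i1 = -19.524 cm.
With d_i1 < 0 the first image is virtual and lies on the object side; the object distance for lens 2 is d_o2 = 33.5 - (-19.524) = 53.024 cm.
Lens 2: 1/d_i2 = 1/f_2 - 1/d_o2 = 1/39 - 1/(53.024) = 0.00678 cm^-1, so d_i2 = 147.458 cm.

150 cm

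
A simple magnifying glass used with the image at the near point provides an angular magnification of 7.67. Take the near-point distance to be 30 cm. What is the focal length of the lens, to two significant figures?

For the image at the near point, M = 1 + D/f.
f = D/(M - 1) = 30/(7.67 - 1) = 4.498 cm.

4.5 cm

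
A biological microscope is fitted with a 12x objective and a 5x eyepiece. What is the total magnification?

The overall magnification of a compound microscope is the product of the objective and eyepiece magnifications:
M = M_obj x M_eye = 12 x 5 = 60.

60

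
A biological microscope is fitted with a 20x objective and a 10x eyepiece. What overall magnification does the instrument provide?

200

The overall magnification of a compound microscope is the product of the objective and eyepiece magnifications:
M = M_obj x M_eye = 20 x 10 = 200.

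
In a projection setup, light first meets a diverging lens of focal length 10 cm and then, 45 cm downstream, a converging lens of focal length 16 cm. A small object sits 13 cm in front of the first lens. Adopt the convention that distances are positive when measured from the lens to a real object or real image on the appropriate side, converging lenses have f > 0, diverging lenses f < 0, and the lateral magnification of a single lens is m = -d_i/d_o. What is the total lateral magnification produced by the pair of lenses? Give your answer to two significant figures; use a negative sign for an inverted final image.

Lens 1: 1/d_i1 = 1/f_1 - 1/d_o1 = 1/(-10) - 1/13 = -0.17692 cm^-1, so d_i1 = -5.652 cm.
m_1 = -(-5.652)/13 = 0.4348.
The intermediate image is virtual, 5.652 cm to the left of lens 1, so d_o2 = L - d_i1 = 45 - (-5.652) = 50.652 cm.
Lens 2: 1/d_i2 = 1/f_2 - 1/d_o2 = 1/16 - 1/(50.652) = 0.04276 cm^-1, so d_i2 = 23.388 cm.
m_2 = -(23.388)/(50.652) = -0.4617.
Overall magnification: m = m_1 m_2 = -0.2008.

-0.20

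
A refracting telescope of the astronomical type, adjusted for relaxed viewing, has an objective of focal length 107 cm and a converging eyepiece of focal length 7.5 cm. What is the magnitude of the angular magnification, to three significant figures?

|M| = f_obj/|f_eye| = 107/7.5 = 14.267.

14.3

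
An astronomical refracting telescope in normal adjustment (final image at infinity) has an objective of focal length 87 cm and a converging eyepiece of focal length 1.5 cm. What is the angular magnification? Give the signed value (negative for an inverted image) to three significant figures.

-58.0

M = -f_obj/f_eye = -87/(1.5) = -58.000.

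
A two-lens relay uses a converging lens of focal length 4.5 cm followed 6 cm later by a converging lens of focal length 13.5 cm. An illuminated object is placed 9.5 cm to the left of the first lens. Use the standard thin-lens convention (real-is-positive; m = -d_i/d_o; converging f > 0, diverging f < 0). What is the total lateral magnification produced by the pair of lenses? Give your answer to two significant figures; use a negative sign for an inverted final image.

-0.76

Applying the thin-lens equation to the first lens, 1/4.5 = 1/9.5 + 1/d_i1, which gives d_i1 = 8.550 cm.
Its lateral magnification is m_1 = -d_i1/d_o1 = -(8.550)/9.5 = -0.9000.
Since 8.550 cm > 6 cm, the first image lies past the second lens and serves as a virtual object: d_o2 = L - d_i1 = -2.550 cm.
Applying the thin-lens equation again with f_2 = 13.5 cm and d_o2 = -2.550 cm gives d_i2 = 2.145 cm.
m_2 = -(2.145)/(-2.550) = 0.8411.
Overall magnification: m = m_1 m_2 = -0.7570.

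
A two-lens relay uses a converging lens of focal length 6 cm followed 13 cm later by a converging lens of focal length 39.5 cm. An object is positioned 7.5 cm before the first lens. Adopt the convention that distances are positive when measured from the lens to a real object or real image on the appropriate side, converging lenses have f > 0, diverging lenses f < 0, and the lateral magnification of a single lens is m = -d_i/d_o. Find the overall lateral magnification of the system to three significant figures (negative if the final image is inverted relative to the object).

Lens 1: 1/d_i1 = 1/f_1 - 1/d_o1 = 1/6 - 1/7.5 = 0.03333 cm^-1, so d_i1 = 30.000 cm.
m_1 = -(30.000)/7.5 = -4.0000.
Since 30.000 cm > 13 cm, the first image lies past the second lens and serves as a virtual object: d_o2 = L - d_i1 = -17.000 cm.
Lens 2: 1/d_i2 = 1/f_2 - 1/d_o2 = 1/39.5 - 1/(-17.000) = 0.08414 cm^-1, so d_i2 = 11.885 cm.
m_2 = -(11.885)/(-17.000) = 0.6991.
Overall magnification: m = m_1 m_2 = -2.7965.

-2.80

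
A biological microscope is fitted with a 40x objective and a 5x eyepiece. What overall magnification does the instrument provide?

200

The overall magnification of a compound microscope is the product of the objective and eyepiece magnifications:
M = M_obj x M_eye = 40 x 5 = 200.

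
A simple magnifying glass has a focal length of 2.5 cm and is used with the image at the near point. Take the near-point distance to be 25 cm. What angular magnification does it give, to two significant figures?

M = 1 + D/f = 1 + 25/2.5 = 11.000.

11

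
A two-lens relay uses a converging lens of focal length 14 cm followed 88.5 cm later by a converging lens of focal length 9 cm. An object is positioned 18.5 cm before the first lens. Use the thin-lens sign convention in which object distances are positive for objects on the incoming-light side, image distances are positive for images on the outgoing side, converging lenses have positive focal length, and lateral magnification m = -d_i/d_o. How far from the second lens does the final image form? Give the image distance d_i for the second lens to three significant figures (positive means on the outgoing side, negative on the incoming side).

First lens: d_i1 = 1/(1/14 - 1/18.5) = 57.556 cm.
Object distance for lens 2: d_o2 = 88.5 - 57.556 = 30.944 cm.
Second lens: d_i2 = 1/(1/9 - 1/(30.944)) = 12.691 cm.

12.7 cm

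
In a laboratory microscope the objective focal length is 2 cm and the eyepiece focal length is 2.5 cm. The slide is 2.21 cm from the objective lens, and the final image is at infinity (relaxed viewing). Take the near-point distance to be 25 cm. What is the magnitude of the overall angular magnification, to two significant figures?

95

Objective: 1/d_i = 1/f_obj - 1/d_o = 1/2 - 1/2.21 = 0.04751 cm^-1, so d_i = 21.048 cm.
m_obj = -d_i/d_o = -21.048/2.21 = -9.524.
Eyepiece angular magnification (image at infinity): M_eye = D/f_e = 25/2.5 = 10.000.
Overall M = m_obj x M_eye = (-9.524)(10.000) = -95.24.
|M| = 95.24.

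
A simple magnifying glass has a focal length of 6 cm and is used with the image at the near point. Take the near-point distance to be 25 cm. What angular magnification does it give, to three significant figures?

M = 1 + D/f = 1 + 25/6 = 5.167.

5.17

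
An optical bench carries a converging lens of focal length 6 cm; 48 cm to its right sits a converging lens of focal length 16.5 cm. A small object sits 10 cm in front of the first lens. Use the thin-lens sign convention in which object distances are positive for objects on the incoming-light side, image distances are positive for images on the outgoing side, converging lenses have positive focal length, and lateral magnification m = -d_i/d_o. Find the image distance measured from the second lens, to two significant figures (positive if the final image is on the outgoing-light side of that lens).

33 cm

First lens: d_i1 = 1/(1/6 - 1/10) = 15.000 cm.
Object distance for lens 2: d_o2 = 48 - 15.000 = 33.000 cm.
Second lens: d_i2 = 1/(1/16.5 - 1/(33.000)) = 33.000 cm.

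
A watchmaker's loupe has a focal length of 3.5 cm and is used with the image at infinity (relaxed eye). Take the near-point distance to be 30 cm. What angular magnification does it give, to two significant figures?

8.6

M = D/f = 30/3.5 = 8.571.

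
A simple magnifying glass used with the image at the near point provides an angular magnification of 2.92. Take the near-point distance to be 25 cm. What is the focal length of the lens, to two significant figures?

For the image at the near point, M = 1 + D/f.
f = D/(M - 1) = 25/(2.92 - 1) = 13.021 cm.

13 cm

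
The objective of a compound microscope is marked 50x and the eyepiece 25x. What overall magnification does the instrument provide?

1250

The overall magnification of a compound microscope is the product of the objective and eyepiece magnifications:
M = M_obj x M_eye = 50 x 25 = 1250.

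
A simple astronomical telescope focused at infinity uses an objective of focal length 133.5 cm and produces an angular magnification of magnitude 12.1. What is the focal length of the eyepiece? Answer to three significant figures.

11.0 cm

|M| = f_obj/f_eye, so f_eye = f_obj/|M| = 133.5/12.1 = 11.033 cm.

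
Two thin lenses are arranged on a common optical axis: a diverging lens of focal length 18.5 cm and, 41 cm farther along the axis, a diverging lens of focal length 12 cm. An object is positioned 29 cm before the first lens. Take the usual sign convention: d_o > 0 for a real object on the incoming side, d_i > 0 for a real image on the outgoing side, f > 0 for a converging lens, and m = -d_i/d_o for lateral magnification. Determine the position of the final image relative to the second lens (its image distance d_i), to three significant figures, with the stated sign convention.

First lens: d_i1 = 1/(1/(-18.5) - 1/29) = -11.295 cm.
The intermediate image is virtual, 11.295 cm to the left of lens 1, so d_o2 = L - d_i1 = 41 - (-11.295) = 52.295 cm.
Second lens: d_i2 = 1/(1/(-12) - 1/(52.295)) = -9.760 cm.

-9.76 cm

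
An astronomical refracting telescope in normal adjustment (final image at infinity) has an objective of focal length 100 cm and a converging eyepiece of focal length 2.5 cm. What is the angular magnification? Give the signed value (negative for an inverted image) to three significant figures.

-40.0

M = -f_obj/f_eye = -100/(2.5) = -40.000.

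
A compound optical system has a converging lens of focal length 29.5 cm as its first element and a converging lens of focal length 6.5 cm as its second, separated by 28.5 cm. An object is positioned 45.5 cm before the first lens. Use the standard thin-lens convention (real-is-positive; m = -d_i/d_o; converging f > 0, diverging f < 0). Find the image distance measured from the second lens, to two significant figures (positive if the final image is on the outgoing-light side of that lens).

5.8 cm

First lens: d_i1 = 1/(1/29.5 - 1/45.5) = 83.891 cm.
Since 83.891 cm > 28.5 cm, the first image lies past the second lens and serves as a virtual object: d_o2 = L - d_i1 = -55.391 cm.
Second lens: d_i2 = 1/(1/6.5 - 1/(-55.391)) = 5.817 cm.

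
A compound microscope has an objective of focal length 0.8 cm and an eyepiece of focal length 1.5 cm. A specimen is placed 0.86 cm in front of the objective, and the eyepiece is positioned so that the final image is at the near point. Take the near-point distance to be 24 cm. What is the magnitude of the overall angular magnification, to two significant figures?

230

Objective: 1/d_i = 1/f_obj - 1/d_o = 1/0.8 - 1/0.86 = 0.08721 cm^-1, so d_i = 11.467 cm.
m_obj = -d_i/d_o = -11.467/0.86 = -13.333.
Eyepiece angular magnification (image at near point): M_eye = 1 + D/f_e = 1 + 24/1.5 = 17.000.
Overall M = m_obj x M_eye = (-13.333)(17.000) = -226.67.
|M| = 226.67.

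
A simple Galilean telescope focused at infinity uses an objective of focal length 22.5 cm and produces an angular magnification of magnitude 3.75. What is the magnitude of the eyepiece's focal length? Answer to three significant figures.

|M| = f_obj/|f_eye|, so |f_eye| = f_obj/|M| = 22.5/3.75 = 6.000 cm.
(The eyepiece is diverging, so its signed focal length is -6.000 cm.)

6.00 cm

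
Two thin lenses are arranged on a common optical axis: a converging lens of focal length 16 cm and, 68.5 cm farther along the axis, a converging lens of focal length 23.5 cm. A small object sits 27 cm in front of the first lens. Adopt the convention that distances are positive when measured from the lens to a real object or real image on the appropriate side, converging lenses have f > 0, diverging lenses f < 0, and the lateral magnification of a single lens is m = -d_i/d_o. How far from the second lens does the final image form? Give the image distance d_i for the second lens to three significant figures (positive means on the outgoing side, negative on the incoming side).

Applying the thin-lens equation to the first lens, 1/16 = 1/27 + 1/d_i1, which gives d_i1 = 39.273 cm.
That image sits 29.227 cm in front of the second lens, so d_o2 = 29.227 cm.
Applying the thin-lens equation again with f_2 = 23.5 cm and d_o2 = 29.227 cm gives d_i2 = 119.925 cm.

120 cm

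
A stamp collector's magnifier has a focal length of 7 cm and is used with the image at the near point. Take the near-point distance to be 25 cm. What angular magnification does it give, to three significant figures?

4.57

M = 1 + D/f = 1 + 25/7 = 4.571.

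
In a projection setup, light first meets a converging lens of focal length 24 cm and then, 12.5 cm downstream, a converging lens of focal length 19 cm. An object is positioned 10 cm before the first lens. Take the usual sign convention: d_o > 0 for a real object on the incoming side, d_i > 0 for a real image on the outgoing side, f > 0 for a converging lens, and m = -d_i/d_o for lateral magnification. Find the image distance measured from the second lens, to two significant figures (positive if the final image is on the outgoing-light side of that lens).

First lens: d_i1 = 1/(1/24 - 1/10) = -17.143 cm.
The intermediate image is virtual, 17.143 cm to the left of lens 1, so d_o2 = L - d_i1 = 12.5 - (-17.143) = 29.643 cm.
Second lens: d_i2 = 1/(1/19 - 1/(29.643)) = 52.919 cm.

53 cm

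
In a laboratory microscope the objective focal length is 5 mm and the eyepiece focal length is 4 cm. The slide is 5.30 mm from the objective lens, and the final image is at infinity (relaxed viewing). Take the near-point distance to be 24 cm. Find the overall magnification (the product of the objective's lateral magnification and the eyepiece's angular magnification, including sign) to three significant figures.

Convert to cm: f_obj = 5 mm = 0.5 cm; d_o = 5.30 mm = 0.53 cm.
Objective: 1/d_i = 1/f_obj - 1/d_o = 1/0.5 - 1/0.53 = 0.11321 cm^-1, so d_i = 8.833 cm.
m_obj = -d_i/d_o = -8.833/0.53 = -16.667.
Eyepiece angular magnification (image at infinity): M_eye = D/f_e = 24/4 = 6.000.
Overall M = m_obj x M_eye = (-16.667)(6.000) = -100.00.

-100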